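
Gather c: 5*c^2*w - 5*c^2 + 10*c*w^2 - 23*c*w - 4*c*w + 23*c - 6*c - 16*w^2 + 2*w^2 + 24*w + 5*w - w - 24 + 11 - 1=c^2*(5*w - 5) + c*(10*w^2 - 27*w + 17) - 14*w^2 + 28*w - 14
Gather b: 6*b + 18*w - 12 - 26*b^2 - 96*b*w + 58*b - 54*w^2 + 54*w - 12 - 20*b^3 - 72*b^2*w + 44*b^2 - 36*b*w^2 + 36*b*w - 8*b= -20*b^3 + b^2*(18 - 72*w) + b*(-36*w^2 - 60*w + 56) - 54*w^2 + 72*w - 24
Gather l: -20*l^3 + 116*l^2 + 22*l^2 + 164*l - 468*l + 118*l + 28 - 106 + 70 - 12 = -20*l^3 + 138*l^2 - 186*l - 20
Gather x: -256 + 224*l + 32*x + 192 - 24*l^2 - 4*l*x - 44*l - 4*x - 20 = -24*l^2 + 180*l + x*(28 - 4*l) - 84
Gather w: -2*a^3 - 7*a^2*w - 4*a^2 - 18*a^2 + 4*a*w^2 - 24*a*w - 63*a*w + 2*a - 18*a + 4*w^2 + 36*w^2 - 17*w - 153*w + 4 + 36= -2*a^3 - 22*a^2 - 16*a + w^2*(4*a + 40) + w*(-7*a^2 - 87*a - 170) + 40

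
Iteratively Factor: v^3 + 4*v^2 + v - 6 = (v + 2)*(v^2 + 2*v - 3) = (v - 1)*(v + 2)*(v + 3)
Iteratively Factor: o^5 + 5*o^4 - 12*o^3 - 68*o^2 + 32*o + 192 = (o + 4)*(o^4 + o^3 - 16*o^2 - 4*o + 48) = (o - 3)*(o + 4)*(o^3 + 4*o^2 - 4*o - 16) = (o - 3)*(o + 2)*(o + 4)*(o^2 + 2*o - 8) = (o - 3)*(o + 2)*(o + 4)^2*(o - 2)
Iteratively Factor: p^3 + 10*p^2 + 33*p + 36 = (p + 4)*(p^2 + 6*p + 9) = (p + 3)*(p + 4)*(p + 3)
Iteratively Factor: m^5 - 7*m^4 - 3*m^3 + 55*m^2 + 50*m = (m + 1)*(m^4 - 8*m^3 + 5*m^2 + 50*m) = (m - 5)*(m + 1)*(m^3 - 3*m^2 - 10*m) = (m - 5)*(m + 1)*(m + 2)*(m^2 - 5*m) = (m - 5)^2*(m + 1)*(m + 2)*(m)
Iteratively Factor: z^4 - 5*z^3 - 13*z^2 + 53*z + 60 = (z + 1)*(z^3 - 6*z^2 - 7*z + 60) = (z - 5)*(z + 1)*(z^2 - z - 12) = (z - 5)*(z - 4)*(z + 1)*(z + 3)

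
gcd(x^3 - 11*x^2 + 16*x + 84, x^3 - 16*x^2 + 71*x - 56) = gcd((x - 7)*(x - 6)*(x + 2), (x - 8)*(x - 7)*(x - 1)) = x - 7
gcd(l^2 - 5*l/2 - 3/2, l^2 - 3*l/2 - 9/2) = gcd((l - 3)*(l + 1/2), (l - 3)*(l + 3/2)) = l - 3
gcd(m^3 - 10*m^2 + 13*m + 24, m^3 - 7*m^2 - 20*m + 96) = m^2 - 11*m + 24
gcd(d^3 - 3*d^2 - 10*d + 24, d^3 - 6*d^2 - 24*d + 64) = d - 2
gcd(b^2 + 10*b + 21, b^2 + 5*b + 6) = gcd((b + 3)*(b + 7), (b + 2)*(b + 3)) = b + 3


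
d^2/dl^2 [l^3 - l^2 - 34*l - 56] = 6*l - 2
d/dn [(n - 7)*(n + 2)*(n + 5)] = 3*n^2 - 39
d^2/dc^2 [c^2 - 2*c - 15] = 2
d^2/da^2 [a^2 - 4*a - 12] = 2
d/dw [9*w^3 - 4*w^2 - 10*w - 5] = 27*w^2 - 8*w - 10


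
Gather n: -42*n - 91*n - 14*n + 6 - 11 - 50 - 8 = -147*n - 63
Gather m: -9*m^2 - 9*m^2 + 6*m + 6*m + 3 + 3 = -18*m^2 + 12*m + 6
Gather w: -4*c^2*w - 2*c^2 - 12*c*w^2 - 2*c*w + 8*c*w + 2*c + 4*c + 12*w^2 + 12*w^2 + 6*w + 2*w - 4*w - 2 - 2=-2*c^2 + 6*c + w^2*(24 - 12*c) + w*(-4*c^2 + 6*c + 4) - 4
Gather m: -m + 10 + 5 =15 - m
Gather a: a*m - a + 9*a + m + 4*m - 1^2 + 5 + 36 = a*(m + 8) + 5*m + 40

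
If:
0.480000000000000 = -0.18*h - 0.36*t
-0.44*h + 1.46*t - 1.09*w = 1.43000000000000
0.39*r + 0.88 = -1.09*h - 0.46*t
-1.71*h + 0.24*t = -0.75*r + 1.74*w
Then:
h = 2.82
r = -6.90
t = -2.74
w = -6.12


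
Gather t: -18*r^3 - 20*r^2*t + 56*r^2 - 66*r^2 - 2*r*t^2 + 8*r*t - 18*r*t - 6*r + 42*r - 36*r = -18*r^3 - 10*r^2 - 2*r*t^2 + t*(-20*r^2 - 10*r)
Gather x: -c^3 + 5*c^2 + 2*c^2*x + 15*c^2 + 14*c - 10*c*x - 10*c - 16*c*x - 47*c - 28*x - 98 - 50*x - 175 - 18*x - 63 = -c^3 + 20*c^2 - 43*c + x*(2*c^2 - 26*c - 96) - 336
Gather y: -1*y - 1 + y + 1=0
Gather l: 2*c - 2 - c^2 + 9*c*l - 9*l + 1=-c^2 + 2*c + l*(9*c - 9) - 1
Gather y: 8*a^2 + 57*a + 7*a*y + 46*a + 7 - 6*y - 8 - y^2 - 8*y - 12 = 8*a^2 + 103*a - y^2 + y*(7*a - 14) - 13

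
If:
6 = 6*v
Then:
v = 1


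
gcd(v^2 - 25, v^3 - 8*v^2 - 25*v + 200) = v^2 - 25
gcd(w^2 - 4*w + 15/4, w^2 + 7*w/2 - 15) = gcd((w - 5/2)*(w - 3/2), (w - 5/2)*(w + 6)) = w - 5/2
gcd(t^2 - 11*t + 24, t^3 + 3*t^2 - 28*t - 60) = 1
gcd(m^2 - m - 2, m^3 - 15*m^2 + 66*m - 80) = m - 2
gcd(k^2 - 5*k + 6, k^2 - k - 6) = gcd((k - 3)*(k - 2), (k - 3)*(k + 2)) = k - 3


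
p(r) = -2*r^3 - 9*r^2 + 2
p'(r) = -6*r^2 - 18*r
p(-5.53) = 65.00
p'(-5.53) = -83.95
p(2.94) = -126.62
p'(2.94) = -104.78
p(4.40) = -342.61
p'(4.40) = -195.36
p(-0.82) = -2.95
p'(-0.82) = 10.73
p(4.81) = -428.79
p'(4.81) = -225.40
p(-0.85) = -3.27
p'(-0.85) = 10.96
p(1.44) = -22.63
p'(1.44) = -38.36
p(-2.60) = -23.69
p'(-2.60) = 6.24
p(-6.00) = 110.00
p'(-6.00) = -108.00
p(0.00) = 2.00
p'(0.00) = 0.00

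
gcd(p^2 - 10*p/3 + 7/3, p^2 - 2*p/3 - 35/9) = p - 7/3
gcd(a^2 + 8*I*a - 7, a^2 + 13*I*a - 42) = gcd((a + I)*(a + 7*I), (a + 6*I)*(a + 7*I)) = a + 7*I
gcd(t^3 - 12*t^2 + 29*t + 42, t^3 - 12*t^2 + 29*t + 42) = t^3 - 12*t^2 + 29*t + 42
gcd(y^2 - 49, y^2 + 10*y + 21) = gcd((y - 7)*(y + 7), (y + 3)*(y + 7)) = y + 7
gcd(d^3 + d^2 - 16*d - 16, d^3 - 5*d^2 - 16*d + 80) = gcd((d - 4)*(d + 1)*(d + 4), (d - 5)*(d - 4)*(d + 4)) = d^2 - 16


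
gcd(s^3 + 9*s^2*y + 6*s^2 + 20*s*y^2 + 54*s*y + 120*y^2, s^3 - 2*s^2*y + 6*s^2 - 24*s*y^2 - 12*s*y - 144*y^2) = s^2 + 4*s*y + 6*s + 24*y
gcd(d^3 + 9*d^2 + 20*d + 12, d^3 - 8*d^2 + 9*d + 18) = d + 1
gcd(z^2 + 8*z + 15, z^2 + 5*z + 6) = z + 3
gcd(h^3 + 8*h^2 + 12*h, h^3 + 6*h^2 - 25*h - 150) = h + 6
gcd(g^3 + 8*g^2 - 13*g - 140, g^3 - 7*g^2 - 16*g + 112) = g - 4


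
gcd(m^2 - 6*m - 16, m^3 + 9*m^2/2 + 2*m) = 1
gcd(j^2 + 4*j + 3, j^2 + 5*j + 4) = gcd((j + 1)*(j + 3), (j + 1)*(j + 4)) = j + 1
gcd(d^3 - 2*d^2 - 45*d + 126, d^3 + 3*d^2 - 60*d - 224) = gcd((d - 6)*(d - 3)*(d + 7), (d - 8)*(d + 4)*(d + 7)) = d + 7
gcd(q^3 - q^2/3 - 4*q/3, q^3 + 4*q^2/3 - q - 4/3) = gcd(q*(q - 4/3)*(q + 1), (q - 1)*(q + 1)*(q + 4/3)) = q + 1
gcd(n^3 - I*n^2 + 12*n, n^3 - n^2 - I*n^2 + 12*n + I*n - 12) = n^2 - I*n + 12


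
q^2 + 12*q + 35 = (q + 5)*(q + 7)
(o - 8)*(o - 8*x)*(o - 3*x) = o^3 - 11*o^2*x - 8*o^2 + 24*o*x^2 + 88*o*x - 192*x^2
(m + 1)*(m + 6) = m^2 + 7*m + 6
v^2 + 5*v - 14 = (v - 2)*(v + 7)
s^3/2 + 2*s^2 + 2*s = s*(s/2 + 1)*(s + 2)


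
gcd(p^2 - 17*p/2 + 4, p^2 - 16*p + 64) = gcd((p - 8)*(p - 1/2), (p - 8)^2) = p - 8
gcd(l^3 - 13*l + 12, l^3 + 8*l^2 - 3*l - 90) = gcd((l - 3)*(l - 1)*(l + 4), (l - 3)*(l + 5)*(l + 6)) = l - 3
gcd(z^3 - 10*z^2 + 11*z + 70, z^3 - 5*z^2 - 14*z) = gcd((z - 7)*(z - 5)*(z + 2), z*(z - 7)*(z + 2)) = z^2 - 5*z - 14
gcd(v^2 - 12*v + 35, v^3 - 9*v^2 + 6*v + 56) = v - 7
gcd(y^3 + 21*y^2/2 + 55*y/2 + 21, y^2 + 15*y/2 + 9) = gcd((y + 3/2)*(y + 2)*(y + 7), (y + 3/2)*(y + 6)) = y + 3/2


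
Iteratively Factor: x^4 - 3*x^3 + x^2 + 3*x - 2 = (x - 1)*(x^3 - 2*x^2 - x + 2) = (x - 1)^2*(x^2 - x - 2) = (x - 2)*(x - 1)^2*(x + 1)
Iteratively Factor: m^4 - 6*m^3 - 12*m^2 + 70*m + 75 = (m - 5)*(m^3 - m^2 - 17*m - 15) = (m - 5)*(m + 1)*(m^2 - 2*m - 15) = (m - 5)*(m + 1)*(m + 3)*(m - 5)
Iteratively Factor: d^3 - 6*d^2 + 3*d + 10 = (d - 5)*(d^2 - d - 2) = (d - 5)*(d - 2)*(d + 1)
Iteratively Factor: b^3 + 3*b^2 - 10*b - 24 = (b - 3)*(b^2 + 6*b + 8) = (b - 3)*(b + 2)*(b + 4)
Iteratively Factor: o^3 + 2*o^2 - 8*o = (o - 2)*(o^2 + 4*o) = (o - 2)*(o + 4)*(o)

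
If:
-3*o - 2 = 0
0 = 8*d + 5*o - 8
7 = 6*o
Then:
No Solution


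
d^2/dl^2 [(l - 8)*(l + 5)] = 2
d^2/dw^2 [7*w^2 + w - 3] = 14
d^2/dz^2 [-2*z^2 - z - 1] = -4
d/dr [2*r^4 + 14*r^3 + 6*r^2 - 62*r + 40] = 8*r^3 + 42*r^2 + 12*r - 62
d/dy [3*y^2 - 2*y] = 6*y - 2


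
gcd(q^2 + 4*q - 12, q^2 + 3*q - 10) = q - 2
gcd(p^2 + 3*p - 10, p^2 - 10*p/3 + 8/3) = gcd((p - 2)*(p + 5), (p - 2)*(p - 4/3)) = p - 2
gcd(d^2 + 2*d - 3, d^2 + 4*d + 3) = d + 3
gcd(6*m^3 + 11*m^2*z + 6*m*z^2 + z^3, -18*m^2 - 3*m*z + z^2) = 3*m + z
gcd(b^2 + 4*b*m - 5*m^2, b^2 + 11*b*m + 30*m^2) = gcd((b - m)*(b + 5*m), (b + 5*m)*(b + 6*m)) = b + 5*m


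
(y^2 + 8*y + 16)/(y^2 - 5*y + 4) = (y^2 + 8*y + 16)/(y^2 - 5*y + 4)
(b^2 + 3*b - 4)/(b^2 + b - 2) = (b + 4)/(b + 2)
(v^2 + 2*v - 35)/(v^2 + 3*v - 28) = (v - 5)/(v - 4)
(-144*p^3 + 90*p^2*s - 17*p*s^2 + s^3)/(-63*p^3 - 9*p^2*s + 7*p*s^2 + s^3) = (48*p^2 - 14*p*s + s^2)/(21*p^2 + 10*p*s + s^2)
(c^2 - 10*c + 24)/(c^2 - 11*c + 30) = (c - 4)/(c - 5)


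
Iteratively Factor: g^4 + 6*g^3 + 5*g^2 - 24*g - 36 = (g - 2)*(g^3 + 8*g^2 + 21*g + 18) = (g - 2)*(g + 3)*(g^2 + 5*g + 6) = (g - 2)*(g + 2)*(g + 3)*(g + 3)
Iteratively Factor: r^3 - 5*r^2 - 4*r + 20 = (r - 5)*(r^2 - 4) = (r - 5)*(r + 2)*(r - 2)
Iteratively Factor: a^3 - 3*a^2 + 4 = (a + 1)*(a^2 - 4*a + 4) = (a - 2)*(a + 1)*(a - 2)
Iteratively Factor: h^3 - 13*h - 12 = (h - 4)*(h^2 + 4*h + 3) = (h - 4)*(h + 1)*(h + 3)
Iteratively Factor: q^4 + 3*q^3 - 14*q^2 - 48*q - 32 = (q + 4)*(q^3 - q^2 - 10*q - 8) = (q + 1)*(q + 4)*(q^2 - 2*q - 8) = (q + 1)*(q + 2)*(q + 4)*(q - 4)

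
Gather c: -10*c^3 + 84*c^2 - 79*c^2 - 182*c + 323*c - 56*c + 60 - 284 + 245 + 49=-10*c^3 + 5*c^2 + 85*c + 70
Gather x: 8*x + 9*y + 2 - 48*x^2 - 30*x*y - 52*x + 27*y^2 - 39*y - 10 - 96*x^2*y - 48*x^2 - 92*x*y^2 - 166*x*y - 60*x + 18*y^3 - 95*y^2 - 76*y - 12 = x^2*(-96*y - 96) + x*(-92*y^2 - 196*y - 104) + 18*y^3 - 68*y^2 - 106*y - 20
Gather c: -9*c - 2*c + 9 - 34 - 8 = -11*c - 33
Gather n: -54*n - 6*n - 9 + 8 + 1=-60*n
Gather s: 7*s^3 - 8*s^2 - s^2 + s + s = 7*s^3 - 9*s^2 + 2*s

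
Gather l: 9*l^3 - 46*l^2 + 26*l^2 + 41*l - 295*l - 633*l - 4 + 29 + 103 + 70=9*l^3 - 20*l^2 - 887*l + 198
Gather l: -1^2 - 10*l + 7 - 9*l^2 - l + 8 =-9*l^2 - 11*l + 14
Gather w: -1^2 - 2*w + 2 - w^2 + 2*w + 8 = 9 - w^2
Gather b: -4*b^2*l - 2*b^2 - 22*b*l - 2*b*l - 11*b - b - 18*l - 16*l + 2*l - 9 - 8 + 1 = b^2*(-4*l - 2) + b*(-24*l - 12) - 32*l - 16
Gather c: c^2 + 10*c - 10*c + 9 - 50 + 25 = c^2 - 16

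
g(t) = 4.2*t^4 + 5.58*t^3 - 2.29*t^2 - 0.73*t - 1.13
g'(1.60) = 103.61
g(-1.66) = 0.14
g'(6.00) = 4203.23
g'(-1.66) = -23.85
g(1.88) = 78.95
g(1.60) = 42.22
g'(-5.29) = -1995.05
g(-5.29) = 2401.67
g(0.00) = -1.13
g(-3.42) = 325.96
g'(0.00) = -0.73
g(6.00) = 6560.53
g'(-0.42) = 2.90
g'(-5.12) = -1793.31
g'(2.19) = 245.98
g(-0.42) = -1.51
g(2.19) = 141.51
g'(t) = 16.8*t^3 + 16.74*t^2 - 4.58*t - 0.73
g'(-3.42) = -461.30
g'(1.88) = 161.46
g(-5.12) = 2079.86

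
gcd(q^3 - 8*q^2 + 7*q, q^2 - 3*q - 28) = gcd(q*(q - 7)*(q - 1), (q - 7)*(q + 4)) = q - 7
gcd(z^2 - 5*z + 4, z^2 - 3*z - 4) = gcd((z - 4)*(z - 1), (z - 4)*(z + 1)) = z - 4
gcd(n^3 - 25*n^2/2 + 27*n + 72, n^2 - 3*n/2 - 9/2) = n + 3/2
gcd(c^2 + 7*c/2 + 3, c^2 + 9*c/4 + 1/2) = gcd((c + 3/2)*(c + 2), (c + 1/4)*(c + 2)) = c + 2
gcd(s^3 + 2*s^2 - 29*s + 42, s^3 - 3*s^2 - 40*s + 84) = s - 2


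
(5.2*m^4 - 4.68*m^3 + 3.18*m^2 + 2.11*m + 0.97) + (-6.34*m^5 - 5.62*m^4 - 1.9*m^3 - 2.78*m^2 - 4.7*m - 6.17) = -6.34*m^5 - 0.42*m^4 - 6.58*m^3 + 0.4*m^2 - 2.59*m - 5.2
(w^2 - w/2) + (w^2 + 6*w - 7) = 2*w^2 + 11*w/2 - 7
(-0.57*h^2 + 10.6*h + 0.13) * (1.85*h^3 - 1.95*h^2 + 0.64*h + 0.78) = -1.0545*h^5 + 20.7215*h^4 - 20.7943*h^3 + 6.0859*h^2 + 8.3512*h + 0.1014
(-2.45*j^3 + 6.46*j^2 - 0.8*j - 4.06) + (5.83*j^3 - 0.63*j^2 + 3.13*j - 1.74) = 3.38*j^3 + 5.83*j^2 + 2.33*j - 5.8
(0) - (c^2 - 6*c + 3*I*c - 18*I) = -c^2 + 6*c - 3*I*c + 18*I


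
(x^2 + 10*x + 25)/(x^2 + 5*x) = (x + 5)/x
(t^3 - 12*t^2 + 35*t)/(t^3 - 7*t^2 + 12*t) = (t^2 - 12*t + 35)/(t^2 - 7*t + 12)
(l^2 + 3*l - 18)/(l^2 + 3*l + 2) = (l^2 + 3*l - 18)/(l^2 + 3*l + 2)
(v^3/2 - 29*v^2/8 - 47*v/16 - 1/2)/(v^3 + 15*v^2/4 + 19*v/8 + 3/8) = (v - 8)/(2*(v + 3))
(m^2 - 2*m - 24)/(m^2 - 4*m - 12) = (m + 4)/(m + 2)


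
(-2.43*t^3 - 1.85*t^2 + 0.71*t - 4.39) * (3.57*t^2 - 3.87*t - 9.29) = -8.6751*t^5 + 2.7996*t^4 + 32.2689*t^3 - 1.2335*t^2 + 10.3934*t + 40.7831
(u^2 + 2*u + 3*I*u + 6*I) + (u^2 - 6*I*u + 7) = 2*u^2 + 2*u - 3*I*u + 7 + 6*I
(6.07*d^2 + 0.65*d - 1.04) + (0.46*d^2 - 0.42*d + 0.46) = 6.53*d^2 + 0.23*d - 0.58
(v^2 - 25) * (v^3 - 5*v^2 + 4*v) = v^5 - 5*v^4 - 21*v^3 + 125*v^2 - 100*v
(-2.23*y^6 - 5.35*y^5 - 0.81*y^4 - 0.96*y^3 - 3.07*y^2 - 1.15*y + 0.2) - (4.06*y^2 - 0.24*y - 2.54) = -2.23*y^6 - 5.35*y^5 - 0.81*y^4 - 0.96*y^3 - 7.13*y^2 - 0.91*y + 2.74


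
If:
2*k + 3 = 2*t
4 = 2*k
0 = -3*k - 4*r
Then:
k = 2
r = -3/2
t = 7/2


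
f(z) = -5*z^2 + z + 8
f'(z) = 1 - 10*z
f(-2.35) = -21.96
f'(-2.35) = 24.50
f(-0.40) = 6.80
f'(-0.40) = 5.00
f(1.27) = 1.21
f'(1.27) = -11.70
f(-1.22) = -0.66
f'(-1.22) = 13.20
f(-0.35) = 7.04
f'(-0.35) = 4.50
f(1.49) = -1.61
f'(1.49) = -13.90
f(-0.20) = 7.60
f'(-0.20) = 3.00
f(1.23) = 1.67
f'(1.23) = -11.30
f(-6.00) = -178.00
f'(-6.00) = 61.00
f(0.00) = 8.00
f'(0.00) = 1.00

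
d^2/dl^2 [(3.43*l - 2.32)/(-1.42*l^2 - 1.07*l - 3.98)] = (-(2.84*l + 1.07)*(3.43*l - 2.32)*(5.68*l + 2.14) + (29.2236*l + 0.751400000000002)*(1.42*l^2 + 1.07*l + 3.98))/(1.42*l^2 + 1.07*l + 3.98)^3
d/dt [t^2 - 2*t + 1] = 2*t - 2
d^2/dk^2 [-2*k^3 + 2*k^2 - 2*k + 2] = 4 - 12*k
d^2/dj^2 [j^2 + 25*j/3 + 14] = 2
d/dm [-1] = 0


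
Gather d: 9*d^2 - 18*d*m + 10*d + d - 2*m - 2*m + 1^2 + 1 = 9*d^2 + d*(11 - 18*m) - 4*m + 2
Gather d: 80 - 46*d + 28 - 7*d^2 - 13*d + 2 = -7*d^2 - 59*d + 110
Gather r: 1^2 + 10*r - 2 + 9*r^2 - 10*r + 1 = 9*r^2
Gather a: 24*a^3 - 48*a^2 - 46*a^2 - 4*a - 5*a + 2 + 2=24*a^3 - 94*a^2 - 9*a + 4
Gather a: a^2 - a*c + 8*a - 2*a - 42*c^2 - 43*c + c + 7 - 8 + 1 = a^2 + a*(6 - c) - 42*c^2 - 42*c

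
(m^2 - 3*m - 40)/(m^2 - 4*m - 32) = (m + 5)/(m + 4)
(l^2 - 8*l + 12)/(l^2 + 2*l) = (l^2 - 8*l + 12)/(l*(l + 2))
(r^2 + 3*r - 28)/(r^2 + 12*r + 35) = (r - 4)/(r + 5)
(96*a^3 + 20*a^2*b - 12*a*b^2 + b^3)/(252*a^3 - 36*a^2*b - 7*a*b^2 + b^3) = (16*a^2 + 6*a*b - b^2)/(42*a^2 + a*b - b^2)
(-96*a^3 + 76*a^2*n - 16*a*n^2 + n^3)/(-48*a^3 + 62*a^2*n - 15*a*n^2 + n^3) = (2*a - n)/(a - n)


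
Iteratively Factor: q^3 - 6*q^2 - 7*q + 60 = (q + 3)*(q^2 - 9*q + 20) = (q - 5)*(q + 3)*(q - 4)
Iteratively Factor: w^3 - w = (w)*(w^2 - 1) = w*(w - 1)*(w + 1)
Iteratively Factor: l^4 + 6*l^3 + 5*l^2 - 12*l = (l - 1)*(l^3 + 7*l^2 + 12*l) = (l - 1)*(l + 4)*(l^2 + 3*l) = (l - 1)*(l + 3)*(l + 4)*(l)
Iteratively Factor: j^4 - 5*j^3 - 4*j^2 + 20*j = (j - 2)*(j^3 - 3*j^2 - 10*j) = (j - 2)*(j + 2)*(j^2 - 5*j) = (j - 5)*(j - 2)*(j + 2)*(j)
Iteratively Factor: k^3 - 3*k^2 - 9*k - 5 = (k + 1)*(k^2 - 4*k - 5) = (k + 1)^2*(k - 5)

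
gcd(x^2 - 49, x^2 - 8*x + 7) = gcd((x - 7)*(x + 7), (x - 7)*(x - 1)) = x - 7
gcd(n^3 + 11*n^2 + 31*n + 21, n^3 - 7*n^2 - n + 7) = n + 1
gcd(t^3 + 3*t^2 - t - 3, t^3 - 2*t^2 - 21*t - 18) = t^2 + 4*t + 3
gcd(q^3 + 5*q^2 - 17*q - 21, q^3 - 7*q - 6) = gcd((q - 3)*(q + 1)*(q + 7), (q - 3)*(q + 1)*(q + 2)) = q^2 - 2*q - 3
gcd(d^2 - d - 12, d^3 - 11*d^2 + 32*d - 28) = 1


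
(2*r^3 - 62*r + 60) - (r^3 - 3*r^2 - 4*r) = r^3 + 3*r^2 - 58*r + 60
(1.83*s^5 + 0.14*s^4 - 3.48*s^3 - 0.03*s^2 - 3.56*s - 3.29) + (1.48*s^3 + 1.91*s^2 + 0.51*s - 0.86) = 1.83*s^5 + 0.14*s^4 - 2.0*s^3 + 1.88*s^2 - 3.05*s - 4.15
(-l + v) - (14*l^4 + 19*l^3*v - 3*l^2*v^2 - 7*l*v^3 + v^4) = -14*l^4 - 19*l^3*v + 3*l^2*v^2 + 7*l*v^3 - l - v^4 + v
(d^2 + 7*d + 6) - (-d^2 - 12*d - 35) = 2*d^2 + 19*d + 41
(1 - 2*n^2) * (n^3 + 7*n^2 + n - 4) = -2*n^5 - 14*n^4 - n^3 + 15*n^2 + n - 4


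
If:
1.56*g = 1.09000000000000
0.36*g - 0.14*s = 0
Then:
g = 0.70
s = 1.80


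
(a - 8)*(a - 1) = a^2 - 9*a + 8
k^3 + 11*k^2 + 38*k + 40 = (k + 2)*(k + 4)*(k + 5)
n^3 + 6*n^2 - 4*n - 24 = (n - 2)*(n + 2)*(n + 6)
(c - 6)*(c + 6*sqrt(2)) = c^2 - 6*c + 6*sqrt(2)*c - 36*sqrt(2)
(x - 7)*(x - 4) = x^2 - 11*x + 28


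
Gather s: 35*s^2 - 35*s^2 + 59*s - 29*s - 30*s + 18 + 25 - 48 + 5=0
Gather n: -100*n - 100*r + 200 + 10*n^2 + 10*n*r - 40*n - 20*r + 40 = 10*n^2 + n*(10*r - 140) - 120*r + 240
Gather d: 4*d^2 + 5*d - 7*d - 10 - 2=4*d^2 - 2*d - 12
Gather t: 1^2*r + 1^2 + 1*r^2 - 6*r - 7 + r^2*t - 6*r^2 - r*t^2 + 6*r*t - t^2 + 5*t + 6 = -5*r^2 - 5*r + t^2*(-r - 1) + t*(r^2 + 6*r + 5)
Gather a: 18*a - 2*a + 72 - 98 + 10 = 16*a - 16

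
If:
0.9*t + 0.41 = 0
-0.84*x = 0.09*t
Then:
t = -0.46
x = 0.05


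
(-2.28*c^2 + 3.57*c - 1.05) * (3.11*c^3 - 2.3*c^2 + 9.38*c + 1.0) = -7.0908*c^5 + 16.3467*c^4 - 32.8629*c^3 + 33.6216*c^2 - 6.279*c - 1.05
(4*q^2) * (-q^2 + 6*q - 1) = -4*q^4 + 24*q^3 - 4*q^2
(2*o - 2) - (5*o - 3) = 1 - 3*o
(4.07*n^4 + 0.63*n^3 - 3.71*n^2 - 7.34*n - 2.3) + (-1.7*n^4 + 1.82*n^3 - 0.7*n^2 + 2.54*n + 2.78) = 2.37*n^4 + 2.45*n^3 - 4.41*n^2 - 4.8*n + 0.48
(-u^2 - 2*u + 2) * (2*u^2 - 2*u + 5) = -2*u^4 - 2*u^3 + 3*u^2 - 14*u + 10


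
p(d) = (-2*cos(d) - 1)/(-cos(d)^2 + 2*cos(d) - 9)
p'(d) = (-2*sin(d)*cos(d) + 2*sin(d))*(-2*cos(d) - 1)/(-cos(d)^2 + 2*cos(d) - 9)^2 + 2*sin(d)/(-cos(d)^2 + 2*cos(d) - 9) = 2*(cos(d)^2 + cos(d) - 10)*sin(d)/(sin(d)^2 + 2*cos(d) - 10)^2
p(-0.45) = 0.35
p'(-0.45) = 0.11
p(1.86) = 0.04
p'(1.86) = -0.21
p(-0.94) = 0.27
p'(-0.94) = 0.22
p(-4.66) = 0.10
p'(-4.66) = -0.24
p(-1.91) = 0.03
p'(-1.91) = 0.20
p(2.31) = -0.03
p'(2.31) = -0.13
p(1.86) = 0.04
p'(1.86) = -0.21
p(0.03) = 0.37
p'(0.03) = -0.01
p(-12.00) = 0.33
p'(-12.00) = -0.14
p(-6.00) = 0.36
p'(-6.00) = -0.07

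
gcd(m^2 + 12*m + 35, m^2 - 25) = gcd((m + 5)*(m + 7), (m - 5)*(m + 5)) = m + 5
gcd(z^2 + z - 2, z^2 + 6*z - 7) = z - 1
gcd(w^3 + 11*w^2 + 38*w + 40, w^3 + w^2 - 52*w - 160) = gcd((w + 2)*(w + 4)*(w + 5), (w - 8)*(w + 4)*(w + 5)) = w^2 + 9*w + 20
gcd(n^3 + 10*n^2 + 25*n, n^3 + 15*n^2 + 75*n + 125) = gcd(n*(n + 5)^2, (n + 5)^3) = n^2 + 10*n + 25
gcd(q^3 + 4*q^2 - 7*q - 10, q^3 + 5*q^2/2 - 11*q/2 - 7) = q^2 - q - 2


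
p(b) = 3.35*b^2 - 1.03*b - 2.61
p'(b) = 6.7*b - 1.03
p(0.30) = -2.62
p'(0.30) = 0.98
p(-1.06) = 2.25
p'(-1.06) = -8.13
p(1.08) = 0.19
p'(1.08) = 6.21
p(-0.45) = -1.47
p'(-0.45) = -4.04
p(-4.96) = 84.91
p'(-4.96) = -34.26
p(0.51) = -2.26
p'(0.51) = 2.39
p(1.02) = -0.18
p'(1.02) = 5.80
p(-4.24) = 61.98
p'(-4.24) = -29.44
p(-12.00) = 492.15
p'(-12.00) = -81.43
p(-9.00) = 278.01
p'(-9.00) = -61.33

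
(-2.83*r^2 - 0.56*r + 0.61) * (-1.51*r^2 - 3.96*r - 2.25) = 4.2733*r^4 + 12.0524*r^3 + 7.664*r^2 - 1.1556*r - 1.3725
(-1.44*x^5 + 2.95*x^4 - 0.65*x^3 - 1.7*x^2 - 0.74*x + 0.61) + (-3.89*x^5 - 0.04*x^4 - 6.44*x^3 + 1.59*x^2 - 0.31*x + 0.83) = -5.33*x^5 + 2.91*x^4 - 7.09*x^3 - 0.11*x^2 - 1.05*x + 1.44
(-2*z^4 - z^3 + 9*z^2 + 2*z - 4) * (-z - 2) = 2*z^5 + 5*z^4 - 7*z^3 - 20*z^2 + 8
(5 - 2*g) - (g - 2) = 7 - 3*g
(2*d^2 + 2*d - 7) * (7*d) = 14*d^3 + 14*d^2 - 49*d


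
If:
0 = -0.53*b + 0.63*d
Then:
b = 1.18867924528302*d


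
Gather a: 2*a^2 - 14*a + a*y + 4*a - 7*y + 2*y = 2*a^2 + a*(y - 10) - 5*y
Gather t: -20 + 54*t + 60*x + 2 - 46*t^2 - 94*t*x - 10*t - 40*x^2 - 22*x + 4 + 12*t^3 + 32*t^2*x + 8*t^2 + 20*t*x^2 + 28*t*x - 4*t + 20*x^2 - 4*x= 12*t^3 + t^2*(32*x - 38) + t*(20*x^2 - 66*x + 40) - 20*x^2 + 34*x - 14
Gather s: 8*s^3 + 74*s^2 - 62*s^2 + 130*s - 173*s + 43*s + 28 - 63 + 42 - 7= 8*s^3 + 12*s^2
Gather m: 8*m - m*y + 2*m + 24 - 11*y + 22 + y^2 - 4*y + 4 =m*(10 - y) + y^2 - 15*y + 50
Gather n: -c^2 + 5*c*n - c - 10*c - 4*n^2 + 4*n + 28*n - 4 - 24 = -c^2 - 11*c - 4*n^2 + n*(5*c + 32) - 28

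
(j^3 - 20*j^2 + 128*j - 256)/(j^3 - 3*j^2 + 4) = (j^3 - 20*j^2 + 128*j - 256)/(j^3 - 3*j^2 + 4)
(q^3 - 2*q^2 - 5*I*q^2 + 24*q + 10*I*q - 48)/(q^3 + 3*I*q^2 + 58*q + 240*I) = (q^2 + q*(-2 + 3*I) - 6*I)/(q^2 + 11*I*q - 30)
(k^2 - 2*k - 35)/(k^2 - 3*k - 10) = (-k^2 + 2*k + 35)/(-k^2 + 3*k + 10)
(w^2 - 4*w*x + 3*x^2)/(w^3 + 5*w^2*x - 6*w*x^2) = (w - 3*x)/(w*(w + 6*x))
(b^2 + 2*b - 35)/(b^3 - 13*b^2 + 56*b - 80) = (b + 7)/(b^2 - 8*b + 16)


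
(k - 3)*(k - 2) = k^2 - 5*k + 6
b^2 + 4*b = b*(b + 4)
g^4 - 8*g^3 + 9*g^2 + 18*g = g*(g - 6)*(g - 3)*(g + 1)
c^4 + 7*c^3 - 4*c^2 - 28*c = c*(c - 2)*(c + 2)*(c + 7)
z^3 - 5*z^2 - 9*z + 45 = (z - 5)*(z - 3)*(z + 3)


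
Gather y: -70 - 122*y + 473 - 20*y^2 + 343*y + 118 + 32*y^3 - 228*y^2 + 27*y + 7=32*y^3 - 248*y^2 + 248*y + 528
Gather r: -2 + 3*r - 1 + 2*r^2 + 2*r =2*r^2 + 5*r - 3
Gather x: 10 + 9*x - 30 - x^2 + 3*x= -x^2 + 12*x - 20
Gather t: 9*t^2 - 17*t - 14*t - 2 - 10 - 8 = 9*t^2 - 31*t - 20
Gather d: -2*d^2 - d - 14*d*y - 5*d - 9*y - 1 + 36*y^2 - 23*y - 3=-2*d^2 + d*(-14*y - 6) + 36*y^2 - 32*y - 4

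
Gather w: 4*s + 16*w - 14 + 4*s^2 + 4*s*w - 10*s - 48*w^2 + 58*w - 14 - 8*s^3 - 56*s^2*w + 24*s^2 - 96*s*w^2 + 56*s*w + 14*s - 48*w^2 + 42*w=-8*s^3 + 28*s^2 + 8*s + w^2*(-96*s - 96) + w*(-56*s^2 + 60*s + 116) - 28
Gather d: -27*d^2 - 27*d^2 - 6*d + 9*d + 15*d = -54*d^2 + 18*d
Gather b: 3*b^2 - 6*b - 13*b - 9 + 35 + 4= 3*b^2 - 19*b + 30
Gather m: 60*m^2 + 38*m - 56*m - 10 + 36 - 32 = 60*m^2 - 18*m - 6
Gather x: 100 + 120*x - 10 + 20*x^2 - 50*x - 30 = 20*x^2 + 70*x + 60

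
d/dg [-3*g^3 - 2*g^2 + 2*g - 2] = -9*g^2 - 4*g + 2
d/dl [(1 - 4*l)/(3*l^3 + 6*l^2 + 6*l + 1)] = (24*l^3 + 15*l^2 - 12*l - 10)/(9*l^6 + 36*l^5 + 72*l^4 + 78*l^3 + 48*l^2 + 12*l + 1)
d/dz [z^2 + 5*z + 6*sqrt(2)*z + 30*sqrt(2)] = 2*z + 5 + 6*sqrt(2)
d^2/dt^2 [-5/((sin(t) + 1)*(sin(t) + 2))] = 5*(4*sin(t)^3 + 5*sin(t)^2 - 10*sin(t) - 14)/((sin(t) + 1)^2*(sin(t) + 2)^3)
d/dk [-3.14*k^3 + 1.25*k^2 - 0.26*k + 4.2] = -9.42*k^2 + 2.5*k - 0.26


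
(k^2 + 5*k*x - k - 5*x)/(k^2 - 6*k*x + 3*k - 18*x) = (k^2 + 5*k*x - k - 5*x)/(k^2 - 6*k*x + 3*k - 18*x)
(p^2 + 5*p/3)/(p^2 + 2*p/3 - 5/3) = p/(p - 1)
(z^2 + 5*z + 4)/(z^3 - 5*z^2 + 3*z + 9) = (z + 4)/(z^2 - 6*z + 9)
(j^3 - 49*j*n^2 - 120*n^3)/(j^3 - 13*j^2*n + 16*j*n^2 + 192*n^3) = (j + 5*n)/(j - 8*n)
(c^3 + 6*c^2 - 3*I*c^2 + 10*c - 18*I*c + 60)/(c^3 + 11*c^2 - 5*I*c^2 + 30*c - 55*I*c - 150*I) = (c + 2*I)/(c + 5)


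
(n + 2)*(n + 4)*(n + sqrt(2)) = n^3 + sqrt(2)*n^2 + 6*n^2 + 8*n + 6*sqrt(2)*n + 8*sqrt(2)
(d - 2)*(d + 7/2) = d^2 + 3*d/2 - 7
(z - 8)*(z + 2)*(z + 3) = z^3 - 3*z^2 - 34*z - 48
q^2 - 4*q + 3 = (q - 3)*(q - 1)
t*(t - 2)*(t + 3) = t^3 + t^2 - 6*t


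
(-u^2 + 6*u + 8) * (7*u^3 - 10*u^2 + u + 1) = -7*u^5 + 52*u^4 - 5*u^3 - 75*u^2 + 14*u + 8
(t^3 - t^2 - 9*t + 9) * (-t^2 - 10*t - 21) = -t^5 - 9*t^4 - 2*t^3 + 102*t^2 + 99*t - 189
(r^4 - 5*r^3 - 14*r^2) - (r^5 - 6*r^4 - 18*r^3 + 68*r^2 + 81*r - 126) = -r^5 + 7*r^4 + 13*r^3 - 82*r^2 - 81*r + 126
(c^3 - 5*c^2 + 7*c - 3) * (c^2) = c^5 - 5*c^4 + 7*c^3 - 3*c^2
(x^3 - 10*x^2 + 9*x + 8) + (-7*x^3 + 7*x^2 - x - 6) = -6*x^3 - 3*x^2 + 8*x + 2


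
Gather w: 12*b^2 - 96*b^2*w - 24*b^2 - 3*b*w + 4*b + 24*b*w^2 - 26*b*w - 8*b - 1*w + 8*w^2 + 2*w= -12*b^2 - 4*b + w^2*(24*b + 8) + w*(-96*b^2 - 29*b + 1)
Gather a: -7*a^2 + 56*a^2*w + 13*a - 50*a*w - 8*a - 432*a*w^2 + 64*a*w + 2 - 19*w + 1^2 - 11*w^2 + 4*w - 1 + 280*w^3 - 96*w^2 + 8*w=a^2*(56*w - 7) + a*(-432*w^2 + 14*w + 5) + 280*w^3 - 107*w^2 - 7*w + 2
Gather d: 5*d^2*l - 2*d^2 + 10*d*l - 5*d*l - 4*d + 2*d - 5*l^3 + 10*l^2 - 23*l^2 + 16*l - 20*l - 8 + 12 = d^2*(5*l - 2) + d*(5*l - 2) - 5*l^3 - 13*l^2 - 4*l + 4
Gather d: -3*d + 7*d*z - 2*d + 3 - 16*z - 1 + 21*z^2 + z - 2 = d*(7*z - 5) + 21*z^2 - 15*z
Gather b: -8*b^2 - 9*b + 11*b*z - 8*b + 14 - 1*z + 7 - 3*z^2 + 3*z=-8*b^2 + b*(11*z - 17) - 3*z^2 + 2*z + 21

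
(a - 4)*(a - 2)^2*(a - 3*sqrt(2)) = a^4 - 8*a^3 - 3*sqrt(2)*a^3 + 20*a^2 + 24*sqrt(2)*a^2 - 60*sqrt(2)*a - 16*a + 48*sqrt(2)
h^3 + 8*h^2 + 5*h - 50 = (h - 2)*(h + 5)^2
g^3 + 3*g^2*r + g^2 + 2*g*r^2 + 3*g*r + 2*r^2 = (g + 1)*(g + r)*(g + 2*r)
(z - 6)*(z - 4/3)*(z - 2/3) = z^3 - 8*z^2 + 116*z/9 - 16/3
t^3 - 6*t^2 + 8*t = t*(t - 4)*(t - 2)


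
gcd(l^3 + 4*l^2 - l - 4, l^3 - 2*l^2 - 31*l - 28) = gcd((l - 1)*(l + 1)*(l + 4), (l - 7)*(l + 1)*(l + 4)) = l^2 + 5*l + 4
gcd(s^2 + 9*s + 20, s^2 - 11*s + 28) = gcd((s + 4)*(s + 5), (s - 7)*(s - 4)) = 1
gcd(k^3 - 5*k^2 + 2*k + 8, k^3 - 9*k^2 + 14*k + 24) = k^2 - 3*k - 4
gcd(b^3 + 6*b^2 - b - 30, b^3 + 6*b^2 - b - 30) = b^3 + 6*b^2 - b - 30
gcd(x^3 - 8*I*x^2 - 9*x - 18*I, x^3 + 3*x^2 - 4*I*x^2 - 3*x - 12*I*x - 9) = x - 3*I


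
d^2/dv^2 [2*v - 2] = 0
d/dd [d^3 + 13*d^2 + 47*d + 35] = 3*d^2 + 26*d + 47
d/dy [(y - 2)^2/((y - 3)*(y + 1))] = 2*(y^2 - 7*y + 10)/(y^4 - 4*y^3 - 2*y^2 + 12*y + 9)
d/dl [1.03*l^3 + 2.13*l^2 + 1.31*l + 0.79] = 3.09*l^2 + 4.26*l + 1.31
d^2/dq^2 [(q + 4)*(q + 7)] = 2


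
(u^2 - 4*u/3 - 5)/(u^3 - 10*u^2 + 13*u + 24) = (u + 5/3)/(u^2 - 7*u - 8)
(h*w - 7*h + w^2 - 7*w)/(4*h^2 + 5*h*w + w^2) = (w - 7)/(4*h + w)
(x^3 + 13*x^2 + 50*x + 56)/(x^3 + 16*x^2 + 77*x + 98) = (x + 4)/(x + 7)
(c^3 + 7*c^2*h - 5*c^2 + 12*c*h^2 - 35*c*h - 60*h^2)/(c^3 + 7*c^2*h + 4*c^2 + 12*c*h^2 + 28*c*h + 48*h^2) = (c - 5)/(c + 4)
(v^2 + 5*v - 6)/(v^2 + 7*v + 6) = (v - 1)/(v + 1)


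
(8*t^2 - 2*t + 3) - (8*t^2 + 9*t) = 3 - 11*t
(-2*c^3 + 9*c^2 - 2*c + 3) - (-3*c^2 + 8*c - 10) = -2*c^3 + 12*c^2 - 10*c + 13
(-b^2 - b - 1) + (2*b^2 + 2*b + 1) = b^2 + b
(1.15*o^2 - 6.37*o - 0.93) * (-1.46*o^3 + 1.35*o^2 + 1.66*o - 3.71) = -1.679*o^5 + 10.8527*o^4 - 5.3327*o^3 - 16.0962*o^2 + 22.0889*o + 3.4503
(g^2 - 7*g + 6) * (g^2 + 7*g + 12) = g^4 - 31*g^2 - 42*g + 72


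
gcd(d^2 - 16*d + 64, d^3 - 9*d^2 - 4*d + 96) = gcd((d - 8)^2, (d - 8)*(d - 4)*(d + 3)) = d - 8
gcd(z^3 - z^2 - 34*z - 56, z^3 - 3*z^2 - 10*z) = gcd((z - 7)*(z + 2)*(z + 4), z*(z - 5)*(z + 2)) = z + 2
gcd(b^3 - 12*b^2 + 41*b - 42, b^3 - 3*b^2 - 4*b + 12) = b^2 - 5*b + 6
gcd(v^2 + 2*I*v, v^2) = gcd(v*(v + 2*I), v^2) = v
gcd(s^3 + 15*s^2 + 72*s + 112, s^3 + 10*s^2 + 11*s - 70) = s + 7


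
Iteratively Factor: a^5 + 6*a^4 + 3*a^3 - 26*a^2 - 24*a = (a - 2)*(a^4 + 8*a^3 + 19*a^2 + 12*a) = a*(a - 2)*(a^3 + 8*a^2 + 19*a + 12) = a*(a - 2)*(a + 3)*(a^2 + 5*a + 4) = a*(a - 2)*(a + 1)*(a + 3)*(a + 4)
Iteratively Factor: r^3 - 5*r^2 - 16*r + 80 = (r - 4)*(r^2 - r - 20) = (r - 5)*(r - 4)*(r + 4)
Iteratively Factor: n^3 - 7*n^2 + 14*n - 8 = (n - 2)*(n^2 - 5*n + 4) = (n - 4)*(n - 2)*(n - 1)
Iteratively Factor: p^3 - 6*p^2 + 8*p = (p)*(p^2 - 6*p + 8) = p*(p - 4)*(p - 2)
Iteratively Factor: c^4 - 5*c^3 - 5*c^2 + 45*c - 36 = (c + 3)*(c^3 - 8*c^2 + 19*c - 12) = (c - 3)*(c + 3)*(c^2 - 5*c + 4) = (c - 3)*(c - 1)*(c + 3)*(c - 4)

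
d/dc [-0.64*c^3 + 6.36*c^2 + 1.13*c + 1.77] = -1.92*c^2 + 12.72*c + 1.13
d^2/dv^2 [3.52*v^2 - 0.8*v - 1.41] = 7.04000000000000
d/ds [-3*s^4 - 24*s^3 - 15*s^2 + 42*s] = -12*s^3 - 72*s^2 - 30*s + 42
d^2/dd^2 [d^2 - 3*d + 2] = 2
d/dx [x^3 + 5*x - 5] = 3*x^2 + 5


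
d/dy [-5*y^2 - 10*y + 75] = -10*y - 10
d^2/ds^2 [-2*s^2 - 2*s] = -4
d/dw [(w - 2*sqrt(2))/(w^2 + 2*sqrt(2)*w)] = (-w^2 + 4*sqrt(2)*w + 8)/(w^2*(w^2 + 4*sqrt(2)*w + 8))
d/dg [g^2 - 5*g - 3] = 2*g - 5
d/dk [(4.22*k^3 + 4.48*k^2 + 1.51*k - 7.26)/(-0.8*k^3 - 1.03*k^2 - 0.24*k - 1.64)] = (-0.762599999999999*k^4 + 0.390400000000001*k^3 - 37.7063*k^2 - 29.65*k - 4.2188)/(0.64*k^6 + 1.648*k^5 + 1.4449*k^4 + 3.1184*k^3 + 3.436*k^2 + 0.7872*k + 2.6896)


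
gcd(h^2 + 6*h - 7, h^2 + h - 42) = h + 7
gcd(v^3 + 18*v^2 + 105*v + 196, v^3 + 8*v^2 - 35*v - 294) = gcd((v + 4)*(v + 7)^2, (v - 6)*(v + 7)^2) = v^2 + 14*v + 49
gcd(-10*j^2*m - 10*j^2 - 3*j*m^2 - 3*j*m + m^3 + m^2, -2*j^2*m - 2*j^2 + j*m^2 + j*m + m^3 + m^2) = 2*j*m + 2*j + m^2 + m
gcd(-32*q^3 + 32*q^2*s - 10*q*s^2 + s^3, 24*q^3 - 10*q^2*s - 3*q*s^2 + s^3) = 8*q^2 - 6*q*s + s^2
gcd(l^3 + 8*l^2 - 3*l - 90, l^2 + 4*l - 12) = l + 6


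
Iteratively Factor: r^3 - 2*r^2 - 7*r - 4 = (r + 1)*(r^2 - 3*r - 4) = (r + 1)^2*(r - 4)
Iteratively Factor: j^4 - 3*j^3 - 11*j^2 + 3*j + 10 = (j + 1)*(j^3 - 4*j^2 - 7*j + 10) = (j - 1)*(j + 1)*(j^2 - 3*j - 10) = (j - 5)*(j - 1)*(j + 1)*(j + 2)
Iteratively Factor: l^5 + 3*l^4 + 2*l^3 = (l)*(l^4 + 3*l^3 + 2*l^2) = l^2*(l^3 + 3*l^2 + 2*l) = l^2*(l + 1)*(l^2 + 2*l) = l^3*(l + 1)*(l + 2)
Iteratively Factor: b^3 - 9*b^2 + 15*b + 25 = (b + 1)*(b^2 - 10*b + 25) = (b - 5)*(b + 1)*(b - 5)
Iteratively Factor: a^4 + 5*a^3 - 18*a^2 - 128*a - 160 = (a + 4)*(a^3 + a^2 - 22*a - 40) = (a + 2)*(a + 4)*(a^2 - a - 20) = (a - 5)*(a + 2)*(a + 4)*(a + 4)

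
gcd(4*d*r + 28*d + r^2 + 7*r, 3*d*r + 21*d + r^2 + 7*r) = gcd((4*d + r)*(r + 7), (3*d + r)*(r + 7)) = r + 7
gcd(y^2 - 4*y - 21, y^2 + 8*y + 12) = 1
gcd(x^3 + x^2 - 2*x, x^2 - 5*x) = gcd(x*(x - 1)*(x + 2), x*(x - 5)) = x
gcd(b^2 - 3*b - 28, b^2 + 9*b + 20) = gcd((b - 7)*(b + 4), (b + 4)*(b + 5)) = b + 4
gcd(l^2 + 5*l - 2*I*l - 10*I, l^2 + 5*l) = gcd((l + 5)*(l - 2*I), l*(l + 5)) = l + 5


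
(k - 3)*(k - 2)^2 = k^3 - 7*k^2 + 16*k - 12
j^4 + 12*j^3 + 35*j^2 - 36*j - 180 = (j - 2)*(j + 3)*(j + 5)*(j + 6)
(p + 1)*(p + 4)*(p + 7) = p^3 + 12*p^2 + 39*p + 28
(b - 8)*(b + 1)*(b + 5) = b^3 - 2*b^2 - 43*b - 40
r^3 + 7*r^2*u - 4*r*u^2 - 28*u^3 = (r - 2*u)*(r + 2*u)*(r + 7*u)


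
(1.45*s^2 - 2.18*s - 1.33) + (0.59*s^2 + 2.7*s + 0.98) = 2.04*s^2 + 0.52*s - 0.35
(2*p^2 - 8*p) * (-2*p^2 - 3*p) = -4*p^4 + 10*p^3 + 24*p^2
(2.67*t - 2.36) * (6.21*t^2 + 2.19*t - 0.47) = 16.5807*t^3 - 8.8083*t^2 - 6.4233*t + 1.1092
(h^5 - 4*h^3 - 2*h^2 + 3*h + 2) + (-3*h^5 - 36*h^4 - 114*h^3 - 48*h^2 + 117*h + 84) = -2*h^5 - 36*h^4 - 118*h^3 - 50*h^2 + 120*h + 86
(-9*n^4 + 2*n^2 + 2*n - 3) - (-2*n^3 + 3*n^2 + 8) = -9*n^4 + 2*n^3 - n^2 + 2*n - 11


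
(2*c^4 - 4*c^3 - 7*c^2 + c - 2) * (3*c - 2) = 6*c^5 - 16*c^4 - 13*c^3 + 17*c^2 - 8*c + 4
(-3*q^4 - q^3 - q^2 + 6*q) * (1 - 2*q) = 6*q^5 - q^4 + q^3 - 13*q^2 + 6*q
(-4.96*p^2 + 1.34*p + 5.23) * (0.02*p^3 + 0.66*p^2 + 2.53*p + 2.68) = -0.0992*p^5 - 3.2468*p^4 - 11.5598*p^3 - 6.4508*p^2 + 16.8231*p + 14.0164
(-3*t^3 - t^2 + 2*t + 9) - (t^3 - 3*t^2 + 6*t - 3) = -4*t^3 + 2*t^2 - 4*t + 12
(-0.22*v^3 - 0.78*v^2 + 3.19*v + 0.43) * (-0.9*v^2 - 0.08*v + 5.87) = 0.198*v^5 + 0.7196*v^4 - 4.1*v^3 - 5.2208*v^2 + 18.6909*v + 2.5241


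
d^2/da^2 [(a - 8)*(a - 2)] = 2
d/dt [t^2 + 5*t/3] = 2*t + 5/3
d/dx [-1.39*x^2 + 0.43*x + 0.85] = 0.43 - 2.78*x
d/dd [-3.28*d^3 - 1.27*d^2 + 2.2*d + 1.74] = -9.84*d^2 - 2.54*d + 2.2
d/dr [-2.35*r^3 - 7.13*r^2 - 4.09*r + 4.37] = -7.05*r^2 - 14.26*r - 4.09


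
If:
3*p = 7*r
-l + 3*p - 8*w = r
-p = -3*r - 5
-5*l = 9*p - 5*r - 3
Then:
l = 123/5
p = -35/2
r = -15/2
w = -87/10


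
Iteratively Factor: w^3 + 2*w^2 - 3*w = (w)*(w^2 + 2*w - 3) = w*(w - 1)*(w + 3)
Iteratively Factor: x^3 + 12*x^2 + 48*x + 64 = (x + 4)*(x^2 + 8*x + 16) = (x + 4)^2*(x + 4)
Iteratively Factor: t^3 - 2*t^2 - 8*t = (t - 4)*(t^2 + 2*t) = t*(t - 4)*(t + 2)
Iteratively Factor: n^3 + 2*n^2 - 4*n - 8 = (n + 2)*(n^2 - 4) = (n - 2)*(n + 2)*(n + 2)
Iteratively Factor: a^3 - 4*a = (a + 2)*(a^2 - 2*a) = (a - 2)*(a + 2)*(a)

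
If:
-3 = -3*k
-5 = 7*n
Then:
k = 1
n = -5/7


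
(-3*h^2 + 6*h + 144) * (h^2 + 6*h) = -3*h^4 - 12*h^3 + 180*h^2 + 864*h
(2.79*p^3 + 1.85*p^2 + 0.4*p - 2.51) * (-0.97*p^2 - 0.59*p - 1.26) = -2.7063*p^5 - 3.4406*p^4 - 4.9949*p^3 - 0.1323*p^2 + 0.9769*p + 3.1626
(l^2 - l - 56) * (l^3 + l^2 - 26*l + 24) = l^5 - 83*l^3 - 6*l^2 + 1432*l - 1344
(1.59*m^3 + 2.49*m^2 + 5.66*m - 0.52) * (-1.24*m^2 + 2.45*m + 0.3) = -1.9716*m^5 + 0.807900000000001*m^4 - 0.440899999999998*m^3 + 15.2588*m^2 + 0.424*m - 0.156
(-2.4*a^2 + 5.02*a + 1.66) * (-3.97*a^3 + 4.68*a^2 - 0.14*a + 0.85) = 9.528*a^5 - 31.1614*a^4 + 17.2394*a^3 + 5.026*a^2 + 4.0346*a + 1.411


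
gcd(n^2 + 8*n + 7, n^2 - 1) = n + 1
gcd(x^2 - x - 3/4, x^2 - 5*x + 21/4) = x - 3/2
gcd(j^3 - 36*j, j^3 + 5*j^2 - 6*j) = j^2 + 6*j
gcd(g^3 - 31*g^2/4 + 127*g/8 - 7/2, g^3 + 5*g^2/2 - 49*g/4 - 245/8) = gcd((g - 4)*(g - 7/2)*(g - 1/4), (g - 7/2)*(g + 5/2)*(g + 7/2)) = g - 7/2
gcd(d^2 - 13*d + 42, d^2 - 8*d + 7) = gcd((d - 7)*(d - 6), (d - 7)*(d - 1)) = d - 7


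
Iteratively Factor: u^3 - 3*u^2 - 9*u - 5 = (u + 1)*(u^2 - 4*u - 5) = (u + 1)^2*(u - 5)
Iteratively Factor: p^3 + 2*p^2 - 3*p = (p + 3)*(p^2 - p) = p*(p + 3)*(p - 1)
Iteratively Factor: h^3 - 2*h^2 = (h)*(h^2 - 2*h) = h*(h - 2)*(h)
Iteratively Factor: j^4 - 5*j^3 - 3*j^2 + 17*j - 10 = (j - 1)*(j^3 - 4*j^2 - 7*j + 10) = (j - 1)^2*(j^2 - 3*j - 10) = (j - 1)^2*(j + 2)*(j - 5)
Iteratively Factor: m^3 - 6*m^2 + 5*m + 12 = (m + 1)*(m^2 - 7*m + 12) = (m - 3)*(m + 1)*(m - 4)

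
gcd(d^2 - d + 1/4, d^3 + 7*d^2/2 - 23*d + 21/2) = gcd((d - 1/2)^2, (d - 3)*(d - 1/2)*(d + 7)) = d - 1/2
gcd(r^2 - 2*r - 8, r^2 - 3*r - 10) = r + 2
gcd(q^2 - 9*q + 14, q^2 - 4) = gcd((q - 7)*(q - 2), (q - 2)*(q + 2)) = q - 2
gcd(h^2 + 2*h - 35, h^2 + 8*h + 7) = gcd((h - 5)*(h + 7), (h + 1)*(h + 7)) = h + 7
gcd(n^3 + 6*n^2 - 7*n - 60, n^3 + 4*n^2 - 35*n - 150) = n + 5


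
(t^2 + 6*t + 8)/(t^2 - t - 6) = (t + 4)/(t - 3)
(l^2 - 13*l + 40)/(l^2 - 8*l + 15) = (l - 8)/(l - 3)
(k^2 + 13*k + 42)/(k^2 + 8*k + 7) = (k + 6)/(k + 1)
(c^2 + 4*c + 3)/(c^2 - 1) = (c + 3)/(c - 1)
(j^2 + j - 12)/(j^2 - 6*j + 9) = (j + 4)/(j - 3)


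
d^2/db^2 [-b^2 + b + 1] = -2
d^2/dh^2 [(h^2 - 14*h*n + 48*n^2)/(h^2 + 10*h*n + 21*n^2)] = 6*n*(-8*h^3 + 27*h^2*n + 774*h*n^2 + 2391*n^3)/(h^6 + 30*h^5*n + 363*h^4*n^2 + 2260*h^3*n^3 + 7623*h^2*n^4 + 13230*h*n^5 + 9261*n^6)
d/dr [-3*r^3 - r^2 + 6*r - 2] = -9*r^2 - 2*r + 6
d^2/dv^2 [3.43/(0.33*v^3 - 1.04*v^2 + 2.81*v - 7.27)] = ((7.1344 - 6.7914*v)*(0.33*v^3 - 1.04*v^2 + 2.81*v - 7.27) + 3.43*(0.99*v^2 - 2.08*v + 2.81)*(1.98*v^2 - 4.16*v + 5.62))/(0.33*v^3 - 1.04*v^2 + 2.81*v - 7.27)^3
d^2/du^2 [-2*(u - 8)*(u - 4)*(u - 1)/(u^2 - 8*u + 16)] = 48/(u^3 - 12*u^2 + 48*u - 64)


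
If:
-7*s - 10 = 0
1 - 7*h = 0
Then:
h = 1/7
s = -10/7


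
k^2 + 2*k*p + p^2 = (k + p)^2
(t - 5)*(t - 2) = t^2 - 7*t + 10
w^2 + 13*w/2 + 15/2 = (w + 3/2)*(w + 5)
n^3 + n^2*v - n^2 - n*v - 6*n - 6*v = (n - 3)*(n + 2)*(n + v)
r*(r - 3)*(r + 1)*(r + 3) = r^4 + r^3 - 9*r^2 - 9*r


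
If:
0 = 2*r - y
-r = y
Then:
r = 0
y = 0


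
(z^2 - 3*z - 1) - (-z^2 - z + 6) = 2*z^2 - 2*z - 7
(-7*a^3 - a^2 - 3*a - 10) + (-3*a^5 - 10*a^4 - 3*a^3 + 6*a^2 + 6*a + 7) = -3*a^5 - 10*a^4 - 10*a^3 + 5*a^2 + 3*a - 3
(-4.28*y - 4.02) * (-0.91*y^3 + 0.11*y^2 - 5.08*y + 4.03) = 3.8948*y^4 + 3.1874*y^3 + 21.3002*y^2 + 3.17319999999999*y - 16.2006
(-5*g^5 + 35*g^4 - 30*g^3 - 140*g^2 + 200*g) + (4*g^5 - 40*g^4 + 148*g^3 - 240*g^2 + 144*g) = -g^5 - 5*g^4 + 118*g^3 - 380*g^2 + 344*g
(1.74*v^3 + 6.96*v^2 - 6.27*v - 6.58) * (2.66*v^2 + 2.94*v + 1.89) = 4.6284*v^5 + 23.6292*v^4 + 7.0728*v^3 - 22.7822*v^2 - 31.1955*v - 12.4362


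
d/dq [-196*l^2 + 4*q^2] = 8*q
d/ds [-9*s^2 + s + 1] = 1 - 18*s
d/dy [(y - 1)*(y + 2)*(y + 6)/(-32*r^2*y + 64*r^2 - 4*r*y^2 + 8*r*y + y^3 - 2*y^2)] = ((y - 1)*(y + 2)*(y + 6)*(32*r^2 + 8*r*y - 8*r - 3*y^2 + 4*y) - ((y - 1)*(y + 2) + (y - 1)*(y + 6) + (y + 2)*(y + 6))*(32*r^2*y - 64*r^2 + 4*r*y^2 - 8*r*y - y^3 + 2*y^2))/(32*r^2*y - 64*r^2 + 4*r*y^2 - 8*r*y - y^3 + 2*y^2)^2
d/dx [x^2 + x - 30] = 2*x + 1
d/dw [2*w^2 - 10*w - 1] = 4*w - 10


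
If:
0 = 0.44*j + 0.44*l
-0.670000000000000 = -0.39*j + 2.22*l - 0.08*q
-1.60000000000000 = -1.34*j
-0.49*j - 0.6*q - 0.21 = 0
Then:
No Solution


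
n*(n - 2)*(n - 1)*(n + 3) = n^4 - 7*n^2 + 6*n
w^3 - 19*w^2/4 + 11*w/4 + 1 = (w - 4)*(w - 1)*(w + 1/4)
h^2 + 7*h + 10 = (h + 2)*(h + 5)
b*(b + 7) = b^2 + 7*b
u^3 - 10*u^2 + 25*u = u*(u - 5)^2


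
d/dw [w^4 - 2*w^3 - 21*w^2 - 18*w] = 4*w^3 - 6*w^2 - 42*w - 18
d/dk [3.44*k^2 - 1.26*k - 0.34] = 6.88*k - 1.26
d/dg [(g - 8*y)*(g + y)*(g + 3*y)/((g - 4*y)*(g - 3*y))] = (g^4 - 14*g^3*y + 93*g^2*y^2 - 48*g*y^3 - 516*y^4)/(g^4 - 14*g^3*y + 73*g^2*y^2 - 168*g*y^3 + 144*y^4)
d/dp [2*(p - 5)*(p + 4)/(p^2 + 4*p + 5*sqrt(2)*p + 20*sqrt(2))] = 10*(1 + sqrt(2))/(p^2 + 10*sqrt(2)*p + 50)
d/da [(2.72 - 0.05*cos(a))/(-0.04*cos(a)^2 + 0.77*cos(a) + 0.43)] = (0.002*cos(a)^2 - 0.2176*cos(a) + 2.1159)*sin(a)/(0.0016*cos(a)^4 - 0.0616*cos(a)^3 + 0.5585*cos(a)^2 + 0.6622*cos(a) + 0.1849)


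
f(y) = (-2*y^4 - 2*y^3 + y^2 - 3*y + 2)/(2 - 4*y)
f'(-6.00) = 45.13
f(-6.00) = -80.92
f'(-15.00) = 315.13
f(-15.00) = -1519.81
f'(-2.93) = 8.62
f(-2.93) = -5.66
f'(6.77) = 79.03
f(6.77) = 191.16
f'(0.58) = 16.15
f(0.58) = 0.06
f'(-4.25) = 20.85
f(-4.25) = -24.53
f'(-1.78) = 2.23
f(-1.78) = 0.19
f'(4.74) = 40.94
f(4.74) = 71.48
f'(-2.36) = 4.95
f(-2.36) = -1.84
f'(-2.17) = 3.95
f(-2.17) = -1.00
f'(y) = (-8*y^3 - 6*y^2 + 2*y - 3)/(2 - 4*y) + 4*(-2*y^4 - 2*y^3 + y^2 - 3*y + 2)/(2 - 4*y)^2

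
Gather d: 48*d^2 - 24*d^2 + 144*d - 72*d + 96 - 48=24*d^2 + 72*d + 48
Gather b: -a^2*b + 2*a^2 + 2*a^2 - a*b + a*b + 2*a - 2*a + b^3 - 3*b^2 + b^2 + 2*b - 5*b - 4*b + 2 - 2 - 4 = 4*a^2 + b^3 - 2*b^2 + b*(-a^2 - 7) - 4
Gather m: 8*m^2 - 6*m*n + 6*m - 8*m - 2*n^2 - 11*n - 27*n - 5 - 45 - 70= 8*m^2 + m*(-6*n - 2) - 2*n^2 - 38*n - 120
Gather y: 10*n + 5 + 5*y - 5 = 10*n + 5*y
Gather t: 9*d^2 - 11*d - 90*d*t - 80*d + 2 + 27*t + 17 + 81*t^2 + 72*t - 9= 9*d^2 - 91*d + 81*t^2 + t*(99 - 90*d) + 10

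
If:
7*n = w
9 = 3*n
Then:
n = 3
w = 21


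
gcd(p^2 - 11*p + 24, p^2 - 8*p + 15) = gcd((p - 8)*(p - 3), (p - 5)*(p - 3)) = p - 3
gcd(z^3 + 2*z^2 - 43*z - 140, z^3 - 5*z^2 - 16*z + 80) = z + 4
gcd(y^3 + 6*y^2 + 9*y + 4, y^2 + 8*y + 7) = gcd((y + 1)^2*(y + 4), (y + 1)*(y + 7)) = y + 1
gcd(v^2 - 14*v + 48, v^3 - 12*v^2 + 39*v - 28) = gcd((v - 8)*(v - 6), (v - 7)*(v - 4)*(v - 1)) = 1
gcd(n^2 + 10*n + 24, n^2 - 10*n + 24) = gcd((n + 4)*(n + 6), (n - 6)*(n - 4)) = 1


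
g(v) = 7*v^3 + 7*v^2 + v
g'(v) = 21*v^2 + 14*v + 1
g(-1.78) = -19.08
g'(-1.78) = 42.62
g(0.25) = 0.80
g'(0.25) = 5.81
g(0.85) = 10.21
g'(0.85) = 28.07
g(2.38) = 136.40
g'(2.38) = 153.27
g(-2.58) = -76.20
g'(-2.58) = 104.66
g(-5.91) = -1206.39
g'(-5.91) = 651.75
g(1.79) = 64.37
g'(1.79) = 93.35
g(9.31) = 6264.72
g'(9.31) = 1951.54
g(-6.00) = -1266.00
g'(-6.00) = 673.00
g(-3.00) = -129.00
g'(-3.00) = 148.00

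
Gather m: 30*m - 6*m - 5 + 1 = 24*m - 4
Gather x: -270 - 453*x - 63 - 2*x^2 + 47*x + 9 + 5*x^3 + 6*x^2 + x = 5*x^3 + 4*x^2 - 405*x - 324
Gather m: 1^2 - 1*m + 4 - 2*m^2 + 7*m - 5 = -2*m^2 + 6*m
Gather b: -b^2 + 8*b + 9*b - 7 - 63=-b^2 + 17*b - 70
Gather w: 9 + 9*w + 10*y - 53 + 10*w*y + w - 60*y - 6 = w*(10*y + 10) - 50*y - 50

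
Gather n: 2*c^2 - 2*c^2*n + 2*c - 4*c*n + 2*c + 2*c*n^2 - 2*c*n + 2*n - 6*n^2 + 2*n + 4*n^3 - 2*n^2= 2*c^2 + 4*c + 4*n^3 + n^2*(2*c - 8) + n*(-2*c^2 - 6*c + 4)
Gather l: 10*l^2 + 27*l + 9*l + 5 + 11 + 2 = 10*l^2 + 36*l + 18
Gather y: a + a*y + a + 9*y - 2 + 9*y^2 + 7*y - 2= 2*a + 9*y^2 + y*(a + 16) - 4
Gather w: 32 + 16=48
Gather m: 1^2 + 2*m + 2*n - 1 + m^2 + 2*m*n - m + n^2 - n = m^2 + m*(2*n + 1) + n^2 + n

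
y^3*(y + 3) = y^4 + 3*y^3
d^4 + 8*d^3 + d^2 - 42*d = d*(d - 2)*(d + 3)*(d + 7)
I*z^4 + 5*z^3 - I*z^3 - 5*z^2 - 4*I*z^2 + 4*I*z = z*(z - 4*I)*(z - I)*(I*z - I)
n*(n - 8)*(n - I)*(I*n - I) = I*n^4 + n^3 - 9*I*n^3 - 9*n^2 + 8*I*n^2 + 8*n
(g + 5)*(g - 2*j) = g^2 - 2*g*j + 5*g - 10*j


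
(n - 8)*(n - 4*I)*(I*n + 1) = I*n^3 + 5*n^2 - 8*I*n^2 - 40*n - 4*I*n + 32*I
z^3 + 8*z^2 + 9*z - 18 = (z - 1)*(z + 3)*(z + 6)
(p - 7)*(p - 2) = p^2 - 9*p + 14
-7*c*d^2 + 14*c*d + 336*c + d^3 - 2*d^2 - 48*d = (-7*c + d)*(d - 8)*(d + 6)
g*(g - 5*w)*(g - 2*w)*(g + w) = g^4 - 6*g^3*w + 3*g^2*w^2 + 10*g*w^3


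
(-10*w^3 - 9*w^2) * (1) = -10*w^3 - 9*w^2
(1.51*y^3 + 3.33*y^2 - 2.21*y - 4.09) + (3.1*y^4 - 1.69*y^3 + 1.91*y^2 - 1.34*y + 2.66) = 3.1*y^4 - 0.18*y^3 + 5.24*y^2 - 3.55*y - 1.43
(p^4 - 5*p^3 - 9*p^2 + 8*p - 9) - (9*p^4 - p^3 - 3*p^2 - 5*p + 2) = -8*p^4 - 4*p^3 - 6*p^2 + 13*p - 11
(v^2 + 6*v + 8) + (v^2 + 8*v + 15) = 2*v^2 + 14*v + 23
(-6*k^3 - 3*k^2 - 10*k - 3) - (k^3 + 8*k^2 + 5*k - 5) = -7*k^3 - 11*k^2 - 15*k + 2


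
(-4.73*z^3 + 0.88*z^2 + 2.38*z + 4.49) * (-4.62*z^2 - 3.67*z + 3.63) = 21.8526*z^5 + 13.2935*z^4 - 31.3951*z^3 - 26.284*z^2 - 7.8389*z + 16.2987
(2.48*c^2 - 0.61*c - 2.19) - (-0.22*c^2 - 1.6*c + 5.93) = 2.7*c^2 + 0.99*c - 8.12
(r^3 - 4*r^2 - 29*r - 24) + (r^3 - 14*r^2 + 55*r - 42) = 2*r^3 - 18*r^2 + 26*r - 66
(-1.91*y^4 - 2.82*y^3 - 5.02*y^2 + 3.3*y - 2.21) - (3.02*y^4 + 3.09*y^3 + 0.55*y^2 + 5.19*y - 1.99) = -4.93*y^4 - 5.91*y^3 - 5.57*y^2 - 1.89*y - 0.22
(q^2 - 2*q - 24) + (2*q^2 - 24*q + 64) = 3*q^2 - 26*q + 40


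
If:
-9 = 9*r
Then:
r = -1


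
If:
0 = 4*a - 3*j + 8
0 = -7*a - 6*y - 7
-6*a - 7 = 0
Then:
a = -7/6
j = 10/9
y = 7/36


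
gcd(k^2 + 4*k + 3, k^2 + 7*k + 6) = k + 1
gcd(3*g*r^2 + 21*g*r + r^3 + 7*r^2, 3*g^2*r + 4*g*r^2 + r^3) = 3*g*r + r^2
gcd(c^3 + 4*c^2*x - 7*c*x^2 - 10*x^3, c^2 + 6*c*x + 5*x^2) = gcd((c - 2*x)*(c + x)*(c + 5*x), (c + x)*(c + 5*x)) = c^2 + 6*c*x + 5*x^2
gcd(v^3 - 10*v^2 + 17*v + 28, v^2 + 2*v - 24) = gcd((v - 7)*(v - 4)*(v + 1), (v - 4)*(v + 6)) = v - 4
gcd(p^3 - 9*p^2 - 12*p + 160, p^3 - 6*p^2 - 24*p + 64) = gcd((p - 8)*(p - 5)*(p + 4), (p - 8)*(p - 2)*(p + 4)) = p^2 - 4*p - 32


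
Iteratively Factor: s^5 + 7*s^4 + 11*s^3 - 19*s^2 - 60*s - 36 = (s + 3)*(s^4 + 4*s^3 - s^2 - 16*s - 12) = (s + 2)*(s + 3)*(s^3 + 2*s^2 - 5*s - 6) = (s + 2)*(s + 3)^2*(s^2 - s - 2) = (s + 1)*(s + 2)*(s + 3)^2*(s - 2)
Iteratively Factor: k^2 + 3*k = (k)*(k + 3)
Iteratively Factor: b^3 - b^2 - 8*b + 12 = (b - 2)*(b^2 + b - 6) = (b - 2)^2*(b + 3)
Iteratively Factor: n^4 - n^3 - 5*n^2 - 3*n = (n + 1)*(n^3 - 2*n^2 - 3*n) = (n - 3)*(n + 1)*(n^2 + n) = n*(n - 3)*(n + 1)*(n + 1)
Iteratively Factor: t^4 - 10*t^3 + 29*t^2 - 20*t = (t)*(t^3 - 10*t^2 + 29*t - 20) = t*(t - 1)*(t^2 - 9*t + 20) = t*(t - 5)*(t - 1)*(t - 4)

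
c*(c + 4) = c^2 + 4*c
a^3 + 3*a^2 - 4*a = a*(a - 1)*(a + 4)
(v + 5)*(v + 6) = v^2 + 11*v + 30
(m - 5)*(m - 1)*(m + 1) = m^3 - 5*m^2 - m + 5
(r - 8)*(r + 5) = r^2 - 3*r - 40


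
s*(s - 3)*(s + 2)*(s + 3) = s^4 + 2*s^3 - 9*s^2 - 18*s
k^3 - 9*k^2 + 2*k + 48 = (k - 8)*(k - 3)*(k + 2)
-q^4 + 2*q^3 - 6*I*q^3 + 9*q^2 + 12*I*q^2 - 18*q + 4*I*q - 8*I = (q - 2)*(q + 4*I)*(-I*q + 1)^2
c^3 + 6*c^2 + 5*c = c*(c + 1)*(c + 5)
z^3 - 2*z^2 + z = z*(z - 1)^2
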